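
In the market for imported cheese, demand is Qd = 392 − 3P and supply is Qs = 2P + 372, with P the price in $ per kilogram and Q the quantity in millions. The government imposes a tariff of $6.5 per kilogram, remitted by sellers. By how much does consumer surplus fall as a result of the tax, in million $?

Consumer surplus falls by $977.86 million.

Before the tax: set 392 − 3P = 2P + 372 → P* = $4, Q* = 380.
With the tax collected from sellers, supply shifts: Qs = 2(P − 6.5) + 372.
Solving gives Q = 372.2 with buyers paying $6.6 and sellers receiving $0.1 (the $6.5 wedge).
ΔCS is the trapezoid between Q = 372.2 and Q = 380 of height $2.6: ½ · (380 + 372.2) · 2.6 = $977.86.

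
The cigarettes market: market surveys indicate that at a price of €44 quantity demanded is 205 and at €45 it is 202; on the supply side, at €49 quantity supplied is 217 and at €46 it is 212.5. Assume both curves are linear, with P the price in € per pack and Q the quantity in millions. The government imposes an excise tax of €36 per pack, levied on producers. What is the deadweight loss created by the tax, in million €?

Deadweight loss = €648 million.

Demand slope: (202 − 205)/(45 − 44) = -3, so Qd = 337 − 3P.
Supply slope: (212.5 − 217)/(46 − 49) = 1.5, so Qs = 1.5P + 143.5.
Without the tax, 337 − 3P = 1.5P + 143.5 gives 4.5P = 193.5, so P* = €43 and Q* = 208.
With the tax collected from producers, supply shifts: Qs = 1.5(P − 36) + 143.5.
New equilibrium: consumers pay €55, producers receive €19, Q = 172. (Wedge: Pb − Ps = 36.)
Quantity falls by |ΔQ| = |208 − 172| = 36.
DWL = ½ · t · |ΔQ| = ½ · 36 · 36 = €648.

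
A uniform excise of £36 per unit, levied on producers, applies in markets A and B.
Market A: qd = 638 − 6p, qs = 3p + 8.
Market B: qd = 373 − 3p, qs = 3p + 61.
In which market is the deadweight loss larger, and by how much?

Market A, by £324.

Market A: pre-tax p* = £70, q* = 218; post-tax q = 146; deadweight loss = £1296.
Market B: pre-tax p* = £52, q* = 217; post-tax q = 163; deadweight loss = £972.
Difference: £1296 vs £972 → market A is larger by £324.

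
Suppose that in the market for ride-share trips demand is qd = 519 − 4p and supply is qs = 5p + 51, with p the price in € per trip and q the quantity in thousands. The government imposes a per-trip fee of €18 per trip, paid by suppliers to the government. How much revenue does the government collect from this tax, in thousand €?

Tax revenue = €4878 thousand.

Without the tax, 519 − 4p = 5p + 51 gives 9p = 468, so p* = €52 and q* = 311.
With the tax collected from suppliers, supply shifts: qs = 5(p − 18) + 51.
New equilibrium: consumers pay €62, suppliers receive €44, q = 271. (Wedge: pb − ps = 18.)
Revenue = t · Q = 18 · 271 = €4878.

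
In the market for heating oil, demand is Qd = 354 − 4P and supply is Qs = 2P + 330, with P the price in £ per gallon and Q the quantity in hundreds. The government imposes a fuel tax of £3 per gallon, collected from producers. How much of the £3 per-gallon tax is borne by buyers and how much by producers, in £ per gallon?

Buyers bear £1 per gallon; producers bear £2 per gallon.

Without the tax, 354 − 4P = 2P + 330 gives 6P = 24, so P* = £4 and Q* = 338.
With the tax collected from producers, supply shifts: Qs = 2(P − 3) + 330.
Solving gives Q = 334 with buyers paying £5 and producers receiving £2 (the £3 wedge).
Burden on buyers: £1; on producers: £2. (They sum to £3.)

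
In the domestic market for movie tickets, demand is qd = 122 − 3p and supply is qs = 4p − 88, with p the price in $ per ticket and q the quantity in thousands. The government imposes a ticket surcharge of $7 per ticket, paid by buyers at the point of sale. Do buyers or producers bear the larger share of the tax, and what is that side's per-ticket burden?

Without the tax, 122 − 3p = 4p − 88 gives 7p = 210, so p* = $30 and q* = 32.
With the tax collected from buyers, demand (in seller-price terms) shifts: qd = 122 − 3(p + 7).
New equilibrium: buyers pay $34, producers receive $27, q = 20. (Wedge: pb − ps = 7.)
Per-ticket burden: buyers $4, producers $3.
Buyers take the larger share because demand is less price-elastic here (demand slope 3 vs supply slope 4).

Buyers bear the larger share: $4 per ticket.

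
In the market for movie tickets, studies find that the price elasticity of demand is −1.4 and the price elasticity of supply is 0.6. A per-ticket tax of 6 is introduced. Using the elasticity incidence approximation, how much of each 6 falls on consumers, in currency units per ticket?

Consumers bear ≈ 1.8 per ticket.

Incidence ratio: consumers' share ≈ εs / (εs + |εd|) = 0.6 / (0.6 + 1.4) = 0.3.
So consumers bear ≈ 0.3 × 6 = 1.8; sellers bear 4.2.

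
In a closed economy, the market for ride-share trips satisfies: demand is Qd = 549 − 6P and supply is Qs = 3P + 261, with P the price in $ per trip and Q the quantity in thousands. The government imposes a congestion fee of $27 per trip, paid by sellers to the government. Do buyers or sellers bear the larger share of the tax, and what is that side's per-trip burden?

Sellers bear the larger share: $18 per trip.

Before the tax: set 549 − 6P = 3P + 261 → P* = $32, Q* = 357.
With the tax collected from sellers, supply shifts: Qs = 3(P − 27) + 261.
Solving gives Q = 303 with buyers paying $41 and sellers receiving $14 (the $27 wedge).
Per-trip burden: buyers $9, sellers $18.
Sellers take the larger share because supply is less price-elastic here (demand slope 6 vs supply slope 3).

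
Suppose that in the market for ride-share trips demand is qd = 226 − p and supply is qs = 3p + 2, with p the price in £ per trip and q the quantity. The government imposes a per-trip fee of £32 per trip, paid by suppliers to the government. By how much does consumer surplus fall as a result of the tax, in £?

Before the tax: set 226 − p = 3p + 2 → p* = £56, q* = 170.
With the tax collected from suppliers, supply shifts: qs = 3(p − 32) + 2.
New equilibrium: consumers pay £80, suppliers receive £48, q = 146. (Wedge: pb − ps = 32.)
ΔCS is the trapezoid between Q = 146 and Q = 170 of height £24: ½ · (170 + 146) · 24 = £3792.

Consumer surplus falls by £3792.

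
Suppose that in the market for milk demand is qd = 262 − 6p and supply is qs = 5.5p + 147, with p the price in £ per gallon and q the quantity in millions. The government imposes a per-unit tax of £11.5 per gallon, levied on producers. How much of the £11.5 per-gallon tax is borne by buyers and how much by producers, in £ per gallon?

Without the tax, 262 − 6p = 5.5p + 147 gives 11.5p = 115, so p* = £10 and q* = 202.
With the tax collected from producers, supply shifts: qs = 5.5(p − 11.5) + 147.
New equilibrium: buyers pay £15.5, producers receive £4, q = 169. (Wedge: pb − ps = 11.5.)
Burden on buyers: £5.5; on producers: £6. (They sum to £11.5.)

Buyers bear £5.5 per gallon; producers bear £6 per gallon.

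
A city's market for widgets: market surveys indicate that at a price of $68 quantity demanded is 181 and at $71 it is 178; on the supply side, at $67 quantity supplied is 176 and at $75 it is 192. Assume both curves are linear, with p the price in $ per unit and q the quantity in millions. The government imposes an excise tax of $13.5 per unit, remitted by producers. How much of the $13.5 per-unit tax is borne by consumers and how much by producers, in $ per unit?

Consumers bear $9 per unit; producers bear $4.5 per unit.

Demand slope: (178 − 181)/(71 − 68) = -1, so qd = 249 − p.
Supply slope: (192 − 176)/(75 − 67) = 2, so qs = 2p + 42.
Without the tax, 249 − p = 2p + 42 gives 3p = 207, so p* = $69 and q* = 180.
With the tax collected from producers, supply shifts: qs = 2(p − 13.5) + 42.
Solving gives q = 171 with consumers paying $78 and producers receiving $64.5 (the $13.5 wedge).
Burden on consumers: $9; on producers: $4.5. (They sum to $13.5.)
The less price-elastic side of the market bears the larger share of a per-unit tax.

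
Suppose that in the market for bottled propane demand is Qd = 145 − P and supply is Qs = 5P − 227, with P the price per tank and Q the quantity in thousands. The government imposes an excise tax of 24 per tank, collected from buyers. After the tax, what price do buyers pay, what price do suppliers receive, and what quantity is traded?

Before the tax: set 145 − P = 5P − 227 → P* = 62, Q* = 83.
With the tax collected from buyers, demand (in seller-price terms) shifts: Qd = 145 − (P + 24).
New equilibrium: buyers pay 82, suppliers receive 58, Q = 63. (Wedge: Pb − Ps = 24.)

Buyers pay 82; suppliers receive 58; quantity = 63.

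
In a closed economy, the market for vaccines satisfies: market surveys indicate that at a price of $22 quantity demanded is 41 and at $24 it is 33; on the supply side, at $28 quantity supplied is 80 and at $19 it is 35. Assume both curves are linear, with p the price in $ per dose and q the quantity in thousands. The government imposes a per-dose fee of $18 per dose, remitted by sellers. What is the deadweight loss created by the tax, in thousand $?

Demand slope: (33 − 41)/(24 − 22) = -4, so qd = 129 − 4p.
Supply slope: (35 − 80)/(19 − 28) = 5, so qs = 5p − 60.
Before the tax: set 129 − 4p = 5p − 60 → p* = $21, q* = 45.
With the tax collected from sellers, supply shifts: qs = 5(p − 18) − 60.
New equilibrium: buyers pay $31, sellers receive $13, q = 5. (Wedge: pb − ps = 18.)
Quantity falls by |ΔQ| = |45 − 5| = 40.
DWL = ½ · t · |ΔQ| = ½ · 18 · 40 = $360.

Deadweight loss = $360 thousand.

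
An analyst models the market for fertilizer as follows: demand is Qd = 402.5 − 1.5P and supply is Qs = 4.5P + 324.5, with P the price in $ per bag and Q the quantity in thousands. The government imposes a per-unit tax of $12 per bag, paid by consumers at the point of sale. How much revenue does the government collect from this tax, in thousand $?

Before the tax: set 402.5 − 1.5P = 4.5P + 324.5 → P* = $13, Q* = 383.
With the tax collected from consumers, demand (in seller-price terms) shifts: Qd = 402.5 − 1.5(P + 12).
New equilibrium: consumers pay $22, producers receive $10, Q = 369.5. (Wedge: Pb − Ps = 12.)
Revenue = t · Q = 12 · 369.5 = $4434.

Tax revenue = $4434 thousand.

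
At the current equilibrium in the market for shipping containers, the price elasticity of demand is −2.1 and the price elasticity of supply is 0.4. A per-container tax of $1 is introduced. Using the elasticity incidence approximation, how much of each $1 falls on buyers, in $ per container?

Incidence ratio: buyers' share ≈ εs / (εs + |εd|) = 0.4 / (0.4 + 2.1) = 0.16.
So buyers bear ≈ 0.16 × $1 = $0.16; sellers bear $0.84.

Buyers bear ≈ $0.16 per container.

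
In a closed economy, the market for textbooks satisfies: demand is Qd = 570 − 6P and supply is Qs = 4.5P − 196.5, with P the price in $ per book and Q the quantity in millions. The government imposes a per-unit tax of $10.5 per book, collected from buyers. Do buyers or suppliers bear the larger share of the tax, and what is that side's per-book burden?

Before the tax: set 570 − 6P = 4.5P − 196.5 → P* = $73, Q* = 132.
With the tax collected from buyers, demand (in seller-price terms) shifts: Qd = 570 − 6(P + 10.5).
New equilibrium: buyers pay $77.5, suppliers receive $67, Q = 105. (Wedge: Pb − Ps = 10.5.)
Per-book burden: buyers $4.5, suppliers $6.
Suppliers take the larger share because supply is less price-elastic here (demand slope 6 vs supply slope 4.5).
The less price-elastic side of the market bears the larger share of a per-unit tax.

Suppliers bear the larger share: $6 per book.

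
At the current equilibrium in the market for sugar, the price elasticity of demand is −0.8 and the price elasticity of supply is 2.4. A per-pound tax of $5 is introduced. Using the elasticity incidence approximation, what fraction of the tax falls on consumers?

Consumers' share ≈ 0.75.

Incidence ratio: consumers' share ≈ εs / (εs + |εd|) = 2.4 / (2.4 + 0.8) = 0.75.
Supply is the more elastic side, so consumers bear the larger share.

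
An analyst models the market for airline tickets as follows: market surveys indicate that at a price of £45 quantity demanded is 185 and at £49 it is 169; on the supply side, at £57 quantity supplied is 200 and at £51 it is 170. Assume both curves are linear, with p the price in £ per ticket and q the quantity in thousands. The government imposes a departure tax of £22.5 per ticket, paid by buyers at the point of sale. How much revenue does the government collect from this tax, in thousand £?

Demand slope: (169 − 185)/(49 − 45) = -4, so qd = 365 − 4p.
Supply slope: (170 − 200)/(51 − 57) = 5, so qs = 5p − 85.
Without the tax, 365 − 4p = 5p − 85 gives 9p = 450, so p* = £50 and q* = 165.
With the tax collected from buyers, demand (in seller-price terms) shifts: qd = 365 − 4(p + 22.5).
New equilibrium: buyers pay £62.5, sellers receive £40, q = 115. (Wedge: pb − ps = 22.5.)
Revenue = t · Q = 22.5 · 115 = £2587.5.

Tax revenue = £2587.5 thousand.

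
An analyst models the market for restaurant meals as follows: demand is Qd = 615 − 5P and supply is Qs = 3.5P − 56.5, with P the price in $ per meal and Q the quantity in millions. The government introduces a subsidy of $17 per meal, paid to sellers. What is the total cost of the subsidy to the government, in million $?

Government outlay = $4335 million.

Before the subsidy: set 615 − 5P = 3.5P − 56.5 → P* = $79, Q* = 220.
With a per-unit subsidy paid to sellers, each receives P + 17 per unit sold, so supply becomes Qs = 3.5(P + 17) − 56.5.
Solving gives Q = 255 with consumers paying $72 and sellers receiving $89 (the $17 wedge).
Outlay = t · Q = 17 · 255 = $4335.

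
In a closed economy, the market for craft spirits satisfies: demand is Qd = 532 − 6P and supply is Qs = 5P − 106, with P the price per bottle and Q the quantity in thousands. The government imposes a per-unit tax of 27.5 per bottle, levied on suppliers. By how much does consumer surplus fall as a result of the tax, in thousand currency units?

Without the tax, 532 − 6P = 5P − 106 gives 11P = 638, so P* = 58 and Q* = 184.
With the tax collected from suppliers, supply shifts: Qs = 5(P − 27.5) − 106.
New equilibrium: buyers pay 70.5, suppliers receive 43, Q = 109. (Wedge: Pb − Ps = 27.5.)
ΔCS is the trapezoid between Q = 109 and Q = 184 of height 12.5: ½ · (184 + 109) · 12.5 = 1831.25.

Consumer surplus falls by 1831.25 thousand.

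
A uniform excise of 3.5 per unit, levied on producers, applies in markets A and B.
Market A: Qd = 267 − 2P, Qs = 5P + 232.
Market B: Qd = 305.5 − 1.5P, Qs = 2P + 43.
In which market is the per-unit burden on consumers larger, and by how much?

Market A, by 0.5.

Market A: pre-tax P* = 5, Q* = 257; post-tax Q = 252; per-unit burden on consumers = 2.5.
Market B: pre-tax P* = 75, Q* = 193; post-tax Q = 190; per-unit burden on consumers = 2.
Difference: 2.5 vs 2 → market A is larger by 0.5.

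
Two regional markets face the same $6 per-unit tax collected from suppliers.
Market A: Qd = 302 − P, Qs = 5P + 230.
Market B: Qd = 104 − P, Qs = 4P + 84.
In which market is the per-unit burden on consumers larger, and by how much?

Market A, by $0.2.

Market A: pre-tax P* = $12, Q* = 290; post-tax Q = 285; per-unit burden on consumers = $5.
Market B: pre-tax P* = $4, Q* = 100; post-tax Q = 95.2; per-unit burden on consumers = $4.8.
Difference: $5 vs $4.8 → market A is larger by $0.2.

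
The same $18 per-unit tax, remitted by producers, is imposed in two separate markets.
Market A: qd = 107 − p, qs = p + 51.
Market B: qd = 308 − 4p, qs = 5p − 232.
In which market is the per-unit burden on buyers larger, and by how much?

Market A: pre-tax p* = $28, q* = 79; post-tax q = 70; per-unit burden on buyers = $9.
Market B: pre-tax p* = $60, q* = 68; post-tax q = 28; per-unit burden on buyers = $10.
Difference: $9 vs $10 → market B is larger by $1.

Market B, by $1.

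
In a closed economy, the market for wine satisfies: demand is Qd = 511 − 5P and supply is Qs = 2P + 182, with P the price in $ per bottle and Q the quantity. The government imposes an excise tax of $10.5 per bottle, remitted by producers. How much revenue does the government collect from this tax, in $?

Before the tax: set 511 − 5P = 2P + 182 → P* = $47, Q* = 276.
With the tax collected from producers, supply shifts: Qs = 2(P − 10.5) + 182.
New equilibrium: consumers pay $50, producers receive $39.5, Q = 261. (Wedge: Pb − Ps = 10.5.)
Revenue = t · Q = 10.5 · 261 = $2740.5.

Tax revenue = $2740.5.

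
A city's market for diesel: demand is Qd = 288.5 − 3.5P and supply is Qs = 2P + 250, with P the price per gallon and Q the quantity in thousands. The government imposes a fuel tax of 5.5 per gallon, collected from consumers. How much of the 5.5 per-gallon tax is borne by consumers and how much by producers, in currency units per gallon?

Consumers bear 2 per gallon; producers bear 3.5 per gallon.

Without the tax, 288.5 − 3.5P = 2P + 250 gives 5.5P = 38.5, so P* = 7 and Q* = 264.
With the tax collected from consumers, demand (in seller-price terms) shifts: Qd = 288.5 − 3.5(P + 5.5).
New equilibrium: consumers pay 9, producers receive 3.5, Q = 257. (Wedge: Pb − Ps = 5.5.)
Burden on consumers: 2; on producers: 3.5. (They sum to 5.5.)
The less price-elastic side of the market bears the larger share of a per-unit tax.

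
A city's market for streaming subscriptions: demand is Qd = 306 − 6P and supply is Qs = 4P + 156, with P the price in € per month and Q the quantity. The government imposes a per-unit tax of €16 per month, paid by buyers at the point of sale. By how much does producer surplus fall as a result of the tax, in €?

Without the tax, 306 − 6P = 4P + 156 gives 10P = 150, so P* = €15 and Q* = 216.
With the tax collected from buyers, demand (in seller-price terms) shifts: Qd = 306 − 6(P + 16).
New equilibrium: buyers pay €21.4, sellers receive €5.4, Q = 177.6. (Wedge: Pb − Ps = 16.)
ΔPS is the trapezoid between Q = 177.6 and Q = 216 of height €9.6: ½ · (216 + 177.6) · 9.6 = €1889.28.

Producer surplus falls by €1889.28.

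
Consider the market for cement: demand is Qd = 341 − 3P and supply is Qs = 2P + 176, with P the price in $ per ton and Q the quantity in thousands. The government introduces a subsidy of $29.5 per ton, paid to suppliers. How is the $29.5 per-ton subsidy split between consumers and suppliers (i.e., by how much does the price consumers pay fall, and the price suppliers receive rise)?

Consumers gain $11.8 per ton; suppliers gain $17.7 per ton.

Before the subsidy: set 341 − 3P = 2P + 176 → P* = $33, Q* = 242.
With a per-unit subsidy paid to suppliers, each receives P + 29.5 per unit sold, so supply becomes Qs = 2(P + 29.5) + 176.
New equilibrium: consumers pay $21.2, suppliers receive $50.7, Q = 277.4. (Wedge: Pb − Ps = −29.5.)
Gain to consumers: $11.8; to suppliers: $17.7. (They sum to $29.5.)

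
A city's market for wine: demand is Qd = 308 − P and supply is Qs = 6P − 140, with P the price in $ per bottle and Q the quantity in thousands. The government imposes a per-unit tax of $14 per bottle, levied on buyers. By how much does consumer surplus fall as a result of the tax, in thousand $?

Without the tax, 308 − P = 6P − 140 gives 7P = 448, so P* = $64 and Q* = 244.
With the tax collected from buyers, demand (in seller-price terms) shifts: Qd = 308 − (P + 14).
New equilibrium: buyers pay $76, sellers receive $62, Q = 232. (Wedge: Pb − Ps = 14.)
ΔCS is the trapezoid between Q = 232 and Q = 244 of height $12: ½ · (244 + 232) · 12 = $2856.

Consumer surplus falls by $2856 thousand.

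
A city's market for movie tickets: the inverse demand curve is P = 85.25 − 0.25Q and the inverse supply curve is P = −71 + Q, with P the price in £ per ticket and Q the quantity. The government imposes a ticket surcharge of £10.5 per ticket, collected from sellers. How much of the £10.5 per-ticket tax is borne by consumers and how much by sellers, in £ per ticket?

Rewrite in direct form: Qd = 341 − 4P and Qs = P + 71.
Before the tax: set 341 − 4P = P + 71 → P* = £54, Q* = 125.
With the tax collected from sellers, supply shifts: Qs = (P − 10.5) + 71.
Solving gives Q = 116.6 with consumers paying £56.1 and sellers receiving £45.6 (the £10.5 wedge).
Burden on consumers: £2.1; on sellers: £8.4. (They sum to £10.5.)

Consumers bear £2.1 per ticket; sellers bear £8.4 per ticket.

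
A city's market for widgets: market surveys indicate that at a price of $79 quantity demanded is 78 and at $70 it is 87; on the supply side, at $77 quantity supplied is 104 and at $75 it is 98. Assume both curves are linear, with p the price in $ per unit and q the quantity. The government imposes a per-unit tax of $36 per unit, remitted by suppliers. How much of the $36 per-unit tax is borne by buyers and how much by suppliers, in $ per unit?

Demand slope: (87 − 78)/(70 − 79) = -1, so qd = 157 − p.
Supply slope: (98 − 104)/(75 − 77) = 3, so qs = 3p − 127.
Without the tax, 157 − p = 3p − 127 gives 4p = 284, so p* = $71 and q* = 86.
With the tax collected from suppliers, supply shifts: qs = 3(p − 36) − 127.
Solving gives q = 59 with buyers paying $98 and suppliers receiving $62 (the $36 wedge).
Burden on buyers: $27; on suppliers: $9. (They sum to $36.)
The less price-elastic side of the market bears the larger share of a per-unit tax.

Buyers bear $27 per unit; suppliers bear $9 per unit.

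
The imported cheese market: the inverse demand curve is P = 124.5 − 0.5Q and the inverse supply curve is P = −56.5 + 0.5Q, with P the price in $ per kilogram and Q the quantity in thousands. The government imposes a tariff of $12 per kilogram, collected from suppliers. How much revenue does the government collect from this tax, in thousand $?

Inverting to Q(P) form: Qd = 249 − 2P; Qs = 2P + 113.
Without the tax, 249 − 2P = 2P + 113 gives 4P = 136, so P* = $34 and Q* = 181.
With the tax collected from suppliers, supply shifts: Qs = 2(P − 12) + 113.
New equilibrium: buyers pay $40, suppliers receive $28, Q = 169. (Wedge: Pb − Ps = 12.)
Revenue = t · Q = 12 · 169 = $2028.

Tax revenue = $2028 thousand.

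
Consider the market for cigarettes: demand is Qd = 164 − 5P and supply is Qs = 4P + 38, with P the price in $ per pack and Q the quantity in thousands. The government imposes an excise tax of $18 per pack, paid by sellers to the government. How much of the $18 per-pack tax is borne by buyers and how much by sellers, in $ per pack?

Before the tax: set 164 − 5P = 4P + 38 → P* = $14, Q* = 94.
With the tax collected from sellers, supply shifts: Qs = 4(P − 18) + 38.
New equilibrium: buyers pay $22, sellers receive $4, Q = 54. (Wedge: Pb − Ps = 18.)
Burden on buyers: $8; on sellers: $10. (They sum to $18.)
The less price-elastic side of the market bears the larger share of a per-unit tax.

Buyers bear $8 per pack; sellers bear $10 per pack.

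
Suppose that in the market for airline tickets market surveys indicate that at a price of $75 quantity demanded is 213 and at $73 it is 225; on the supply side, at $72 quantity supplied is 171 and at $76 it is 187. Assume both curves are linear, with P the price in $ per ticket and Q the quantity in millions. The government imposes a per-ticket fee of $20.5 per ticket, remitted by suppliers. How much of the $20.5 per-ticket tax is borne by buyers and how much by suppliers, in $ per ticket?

Demand slope: (225 − 213)/(73 − 75) = -6, so Qd = 663 − 6P.
Supply slope: (187 − 171)/(76 − 72) = 4, so Qs = 4P − 117.
Before the tax: set 663 − 6P = 4P − 117 → P* = $78, Q* = 195.
With the tax collected from suppliers, supply shifts: Qs = 4(P − 20.5) − 117.
Solving gives Q = 145.8 with buyers paying $86.2 and suppliers receiving $65.7 (the $20.5 wedge).
Burden on buyers: $8.2; on suppliers: $12.3. (They sum to $20.5.)
The less price-elastic side of the market bears the larger share of a per-unit tax.

Buyers bear $8.2 per ticket; suppliers bear $12.3 per ticket.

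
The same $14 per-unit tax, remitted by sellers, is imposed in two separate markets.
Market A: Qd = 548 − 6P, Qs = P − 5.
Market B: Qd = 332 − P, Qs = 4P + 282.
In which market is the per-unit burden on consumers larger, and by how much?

Market B, by $9.2.

Market A: pre-tax P* = $79, Q* = 74; post-tax Q = 62; per-unit burden on consumers = $2.
Market B: pre-tax P* = $10, Q* = 322; post-tax Q = 310.8; per-unit burden on consumers = $11.2.
Difference: $2 vs $11.2 → market B is larger by $9.2.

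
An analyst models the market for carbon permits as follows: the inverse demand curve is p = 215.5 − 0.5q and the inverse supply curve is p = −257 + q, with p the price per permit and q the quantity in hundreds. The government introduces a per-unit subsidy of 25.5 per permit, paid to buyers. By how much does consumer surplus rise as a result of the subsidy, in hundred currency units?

Consumer surplus rises by 2749.75 hundred.

Inverting to q(p) form: qd = 431 − 2p; qs = p + 257.
Without the subsidy, 431 − 2p = p + 257 gives 3p = 174, so p* = 58 and q* = 315.
With a per-unit subsidy paid to buyers, each effectively pays p − 25.5, so demand becomes qd = 431 − 2(p − 25.5).
Solving gives q = 332 with buyers paying 49.5 and producers receiving 75 (the 25.5 wedge).
ΔCS is the trapezoid between Q = 332 and Q = 315 of height 8.5: ½ · (315 + 332) · 8.5 = 2749.75.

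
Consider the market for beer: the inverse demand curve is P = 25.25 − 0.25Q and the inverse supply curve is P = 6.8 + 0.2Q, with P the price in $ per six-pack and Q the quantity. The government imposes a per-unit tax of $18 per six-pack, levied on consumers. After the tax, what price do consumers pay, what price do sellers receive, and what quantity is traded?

Consumers pay $25; sellers receive $7; quantity = 1.

Inverting to Q(P) form: Qd = 101 − 4P; Qs = 5P − 34.
Before the tax: set 101 − 4P = 5P − 34 → P* = $15, Q* = 41.
With the tax collected from consumers, demand (in seller-price terms) shifts: Qd = 101 − 4(P + 18).
New equilibrium: consumers pay $25, sellers receive $7, Q = 1. (Wedge: Pb − Ps = 18.)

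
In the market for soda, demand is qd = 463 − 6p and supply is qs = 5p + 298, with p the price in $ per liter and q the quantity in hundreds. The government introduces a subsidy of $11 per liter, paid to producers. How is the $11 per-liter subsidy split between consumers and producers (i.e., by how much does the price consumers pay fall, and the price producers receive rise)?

Without the subsidy, 463 − 6p = 5p + 298 gives 11p = 165, so p* = $15 and q* = 373.
With a per-unit subsidy paid to producers, each receives p + 11 per unit sold, so supply becomes qs = 5(p + 11) + 298.
Solving gives q = 403 with consumers paying $10 and producers receiving $21 (the $11 wedge).
Gain to consumers: $5; to producers: $6. (They sum to $11.)

Consumers gain $5 per liter; producers gain $6 per liter.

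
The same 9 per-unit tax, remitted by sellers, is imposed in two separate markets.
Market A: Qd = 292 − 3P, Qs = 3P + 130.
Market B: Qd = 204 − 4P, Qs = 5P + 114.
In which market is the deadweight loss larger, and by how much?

Market B, by 29.25.

Market A: pre-tax P* = 27, Q* = 211; post-tax Q = 197.5; deadweight loss = 60.75.
Market B: pre-tax P* = 10, Q* = 164; post-tax Q = 144; deadweight loss = 90.
Difference: 60.75 vs 90 → market B is larger by 29.25.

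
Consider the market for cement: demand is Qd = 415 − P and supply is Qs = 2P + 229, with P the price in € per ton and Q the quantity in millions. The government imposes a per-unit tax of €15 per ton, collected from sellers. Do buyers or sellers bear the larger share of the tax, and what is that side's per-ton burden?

Before the tax: set 415 − P = 2P + 229 → P* = €62, Q* = 353.
With the tax collected from sellers, supply shifts: Qs = 2(P − 15) + 229.
Solving gives Q = 343 with buyers paying €72 and sellers receiving €57 (the €15 wedge).
Per-ton burden: buyers €10, sellers €5.
Buyers take the larger share because demand is less price-elastic here (demand slope 1 vs supply slope 2).
The less price-elastic side of the market bears the larger share of a per-unit tax.

Buyers bear the larger share: €10 per ton.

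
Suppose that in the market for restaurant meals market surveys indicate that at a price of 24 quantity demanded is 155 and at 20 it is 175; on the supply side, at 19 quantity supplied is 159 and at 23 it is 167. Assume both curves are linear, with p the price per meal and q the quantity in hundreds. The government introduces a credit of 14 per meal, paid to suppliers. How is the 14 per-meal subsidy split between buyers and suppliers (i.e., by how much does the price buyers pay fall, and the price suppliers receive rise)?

Buyers gain 4 per meal; suppliers gain 10 per meal.

Demand slope: (175 − 155)/(20 − 24) = -5, so qd = 275 − 5p.
Supply slope: (167 − 159)/(23 − 19) = 2, so qs = 2p + 121.
Before the subsidy: set 275 − 5p = 2p + 121 → p* = 22, q* = 165.
With a per-unit subsidy paid to suppliers, each receives p + 14 per unit sold, so supply becomes qs = 2(p + 14) + 121.
New equilibrium: buyers pay 18, suppliers receive 32, q = 185. (Wedge: pb − ps = −14.)
Gain to buyers: 4; to suppliers: 10. (They sum to 14.)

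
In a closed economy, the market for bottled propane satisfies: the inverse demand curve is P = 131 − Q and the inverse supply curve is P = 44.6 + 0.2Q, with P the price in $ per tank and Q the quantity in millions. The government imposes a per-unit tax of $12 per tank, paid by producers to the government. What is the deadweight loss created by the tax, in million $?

Deadweight loss = $60 million.

Inverting to Q(P) form: Qd = 131 − P; Qs = 5P − 223.
Before the tax: set 131 − P = 5P − 223 → P* = $59, Q* = 72.
With the tax collected from producers, supply shifts: Qs = 5(P − 12) − 223.
Solving gives Q = 62 with consumers paying $69 and producers receiving $57 (the $12 wedge).
Quantity falls by |ΔQ| = |72 − 62| = 10.
DWL = ½ · t · |ΔQ| = ½ · 12 · 10 = $60.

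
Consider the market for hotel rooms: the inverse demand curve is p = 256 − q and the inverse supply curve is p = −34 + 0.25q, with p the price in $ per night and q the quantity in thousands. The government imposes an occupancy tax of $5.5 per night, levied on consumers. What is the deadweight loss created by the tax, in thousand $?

Deadweight loss = $12.1 thousand.

Rewrite in direct form: qd = 256 − p and qs = 4p + 136.
Without the tax, 256 − p = 4p + 136 gives 5p = 120, so p* = $24 and q* = 232.
With the tax collected from consumers, demand (in seller-price terms) shifts: qd = 256 − (p + 5.5).
New equilibrium: consumers pay $28.4, sellers receive $22.9, q = 227.6. (Wedge: pb − ps = 5.5.)
Quantity falls by |ΔQ| = |232 − 227.6| = 4.4.
DWL = ½ · t · |ΔQ| = ½ · 5.5 · 4.4 = $12.1.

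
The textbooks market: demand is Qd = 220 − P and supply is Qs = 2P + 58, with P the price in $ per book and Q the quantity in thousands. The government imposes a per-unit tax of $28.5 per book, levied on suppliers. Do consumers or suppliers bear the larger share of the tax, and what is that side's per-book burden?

Consumers bear the larger share: $19 per book.

Before the tax: set 220 − P = 2P + 58 → P* = $54, Q* = 166.
With the tax collected from suppliers, supply shifts: Qs = 2(P − 28.5) + 58.
New equilibrium: consumers pay $73, suppliers receive $44.5, Q = 147. (Wedge: Pb − Ps = 28.5.)
Per-book burden: consumers $19, suppliers $9.5.
Consumers take the larger share because demand is less price-elastic here (demand slope 1 vs supply slope 2).
The less price-elastic side of the market bears the larger share of a per-unit tax.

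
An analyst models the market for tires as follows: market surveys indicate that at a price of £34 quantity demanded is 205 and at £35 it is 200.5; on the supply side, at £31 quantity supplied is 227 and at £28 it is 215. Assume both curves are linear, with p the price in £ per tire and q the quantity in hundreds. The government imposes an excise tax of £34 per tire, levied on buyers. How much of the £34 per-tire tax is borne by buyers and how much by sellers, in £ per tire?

Buyers bear £16 per tire; sellers bear £18 per tire.

Demand slope: (200.5 − 205)/(35 − 34) = -4.5, so qd = 358 − 4.5p.
Supply slope: (215 − 227)/(28 − 31) = 4, so qs = 4p + 103.
Before the tax: set 358 − 4.5p = 4p + 103 → p* = £30, q* = 223.
With the tax collected from buyers, demand (in seller-price terms) shifts: qd = 358 − 4.5(p + 34).
Solving gives q = 151 with buyers paying £46 and sellers receiving £12 (the £34 wedge).
Burden on buyers: £16; on sellers: £18. (They sum to £34.)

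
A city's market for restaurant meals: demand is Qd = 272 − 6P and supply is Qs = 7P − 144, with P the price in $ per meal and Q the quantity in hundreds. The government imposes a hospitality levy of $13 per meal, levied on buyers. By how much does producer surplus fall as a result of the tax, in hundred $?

Before the tax: set 272 − 6P = 7P − 144 → P* = $32, Q* = 80.
With the tax collected from buyers, demand (in seller-price terms) shifts: Qd = 272 − 6(P + 13).
New equilibrium: buyers pay $39, sellers receive $26, Q = 38. (Wedge: Pb − Ps = 13.)
ΔPS is the trapezoid between Q = 38 and Q = 80 of height $6: ½ · (80 + 38) · 6 = $354.

Producer surplus falls by $354 hundred.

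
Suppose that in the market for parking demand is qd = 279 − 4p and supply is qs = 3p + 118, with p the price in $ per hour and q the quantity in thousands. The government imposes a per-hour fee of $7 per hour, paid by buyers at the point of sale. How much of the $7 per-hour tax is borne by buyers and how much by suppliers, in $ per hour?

Before the tax: set 279 − 4p = 3p + 118 → p* = $23, q* = 187.
With the tax collected from buyers, demand (in seller-price terms) shifts: qd = 279 − 4(p + 7).
Solving gives q = 175 with buyers paying $26 and suppliers receiving $19 (the $7 wedge).
Burden on buyers: $3; on suppliers: $4. (They sum to $7.)

Buyers bear $3 per hour; suppliers bear $4 per hour.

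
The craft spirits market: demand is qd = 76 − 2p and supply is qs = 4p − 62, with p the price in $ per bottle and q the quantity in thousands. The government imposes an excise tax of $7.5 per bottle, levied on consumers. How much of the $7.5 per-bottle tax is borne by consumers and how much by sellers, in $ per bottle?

Before the tax: set 76 − 2p = 4p − 62 → p* = $23, q* = 30.
With the tax collected from consumers, demand (in seller-price terms) shifts: qd = 76 − 2(p + 7.5).
New equilibrium: consumers pay $28, sellers receive $20.5, q = 20. (Wedge: pb − ps = 7.5.)
Burden on consumers: $5; on sellers: $2.5. (They sum to $7.5.)
The less price-elastic side of the market bears the larger share of a per-unit tax.

Consumers bear $5 per bottle; sellers bear $2.5 per bottle.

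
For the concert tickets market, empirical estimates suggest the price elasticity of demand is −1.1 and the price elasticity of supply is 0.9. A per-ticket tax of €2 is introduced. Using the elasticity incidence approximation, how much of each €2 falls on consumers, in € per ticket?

Consumers bear ≈ €0.9 per ticket.

Incidence ratio: consumers' share ≈ εs / (εs + |εd|) = 0.9 / (0.9 + 1.1) = 0.45.
So consumers bear ≈ 0.45 × €2 = €0.9; producers bear €1.1.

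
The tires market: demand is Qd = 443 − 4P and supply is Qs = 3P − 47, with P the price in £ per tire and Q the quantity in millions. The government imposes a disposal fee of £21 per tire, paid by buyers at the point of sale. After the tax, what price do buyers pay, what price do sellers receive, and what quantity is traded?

Before the tax: set 443 − 4P = 3P − 47 → P* = £70, Q* = 163.
With the tax collected from buyers, demand (in seller-price terms) shifts: Qd = 443 − 4(P + 21).
Solving gives Q = 127 with buyers paying £79 and sellers receiving £58 (the £21 wedge).
The less price-elastic side of the market bears the larger share of a per-unit tax.

Buyers pay £79; sellers receive £58; quantity = 127.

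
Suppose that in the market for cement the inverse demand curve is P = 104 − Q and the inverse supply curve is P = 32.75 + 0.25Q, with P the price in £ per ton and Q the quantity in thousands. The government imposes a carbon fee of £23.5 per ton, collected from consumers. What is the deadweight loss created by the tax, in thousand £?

Rewrite in direct form: Qd = 104 − P and Qs = 4P − 131.
Without the tax, 104 − P = 4P − 131 gives 5P = 235, so P* = £47 and Q* = 57.
With the tax collected from consumers, demand (in seller-price terms) shifts: Qd = 104 − (P + 23.5).
Solving gives Q = 38.2 with consumers paying £65.8 and producers receiving £42.3 (the £23.5 wedge).
Quantity falls by |ΔQ| = |57 − 38.2| = 18.8.
DWL = ½ · t · |ΔQ| = ½ · 23.5 · 18.8 = £220.9.

Deadweight loss = £220.9 thousand.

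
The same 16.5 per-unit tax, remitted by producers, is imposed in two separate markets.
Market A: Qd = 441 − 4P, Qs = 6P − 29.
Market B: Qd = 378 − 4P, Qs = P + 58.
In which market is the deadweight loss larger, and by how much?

Market A: pre-tax P* = 47, Q* = 253; post-tax Q = 213.4; deadweight loss = 326.7.
Market B: pre-tax P* = 64, Q* = 122; post-tax Q = 108.8; deadweight loss = 108.9.
Difference: 326.7 vs 108.9 → market A is larger by 217.8.

Market A, by 217.8.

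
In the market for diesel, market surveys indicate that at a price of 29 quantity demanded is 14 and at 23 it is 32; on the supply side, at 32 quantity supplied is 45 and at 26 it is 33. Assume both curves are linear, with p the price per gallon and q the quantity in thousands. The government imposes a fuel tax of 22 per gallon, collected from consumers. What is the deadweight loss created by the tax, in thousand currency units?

Deadweight loss = 290.4 thousand.

Demand slope: (32 − 14)/(23 − 29) = -3, so qd = 101 − 3p.
Supply slope: (33 − 45)/(26 − 32) = 2, so qs = 2p − 19.
Without the tax, 101 − 3p = 2p − 19 gives 5p = 120, so p* = 24 and q* = 29.
With the tax collected from consumers, demand (in seller-price terms) shifts: qd = 101 − 3(p + 22).
New equilibrium: consumers pay 32.8, sellers receive 10.8, q = 2.6. (Wedge: pb − ps = 22.)
Quantity falls by |ΔQ| = |29 − 2.6| = 26.4.
DWL = ½ · t · |ΔQ| = ½ · 22 · 26.4 = 290.4.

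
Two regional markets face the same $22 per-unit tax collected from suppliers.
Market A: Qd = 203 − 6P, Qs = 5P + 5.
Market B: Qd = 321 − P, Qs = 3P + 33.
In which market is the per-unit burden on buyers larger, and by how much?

Market A: pre-tax P* = $18, Q* = 95; post-tax Q = 35; per-unit burden on buyers = $10.
Market B: pre-tax P* = $72, Q* = 249; post-tax Q = 232.5; per-unit burden on buyers = $16.5.
Difference: $10 vs $16.5 → market B is larger by $6.5.

Market B, by $6.5.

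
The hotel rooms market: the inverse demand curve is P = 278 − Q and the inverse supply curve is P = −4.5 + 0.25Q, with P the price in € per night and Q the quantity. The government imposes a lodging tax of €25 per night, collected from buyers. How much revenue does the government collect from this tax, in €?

Rewrite in direct form: Qd = 278 − P and Qs = 4P + 18.
Before the tax: set 278 − P = 4P + 18 → P* = €52, Q* = 226.
With the tax collected from buyers, demand (in seller-price terms) shifts: Qd = 278 − (P + 25).
New equilibrium: buyers pay €72, sellers receive €47, Q = 206. (Wedge: Pb − Ps = 25.)
Revenue = t · Q = 25 · 206 = €5150.

Tax revenue = €5150.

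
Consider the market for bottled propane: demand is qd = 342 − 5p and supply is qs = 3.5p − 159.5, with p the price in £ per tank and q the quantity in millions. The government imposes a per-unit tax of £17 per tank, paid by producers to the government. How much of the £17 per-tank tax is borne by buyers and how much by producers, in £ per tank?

Buyers bear £7 per tank; producers bear £10 per tank.

Without the tax, 342 − 5p = 3.5p − 159.5 gives 8.5p = 501.5, so p* = £59 and q* = 47.
With the tax collected from producers, supply shifts: qs = 3.5(p − 17) − 159.5.
New equilibrium: buyers pay £66, producers receive £49, q = 12. (Wedge: pb − ps = 17.)
Burden on buyers: £7; on producers: £10. (They sum to £17.)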